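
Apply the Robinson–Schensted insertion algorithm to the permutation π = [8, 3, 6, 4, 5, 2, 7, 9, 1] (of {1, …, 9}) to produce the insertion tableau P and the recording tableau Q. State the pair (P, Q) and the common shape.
P = [1, 4, 5, 7, 9] / [2] / [3] / [6] / [8];  Q = [1, 3, 5, 7, 8] / [2] / [4] / [6] / [9];  common shape = (5, 1, 1, 1, 1)

Row-insert the values π_1, π_2, … into P one at a time, bumping the leftmost entry strictly greater than the inserted value down to the next row. The recording tableau Q records, in position (i, j), the step at which that cell was added to P.
  Insert 8 (step 1): P = [8];  Q = [1]
  Insert 3 (step 2): P = [3] / [8];  Q = [1] / [2]
  Insert 6 (step 3): P = [3, 6] / [8];  Q = [1, 3] / [2]
  Insert 4 (step 4): P = [3, 4] / [6] / [8];  Q = [1, 3] / [2] / [4]
  Insert 5 (step 5): P = [3, 4, 5] / [6] / [8];  Q = [1, 3, 5] / [2] / [4]
  Insert 2 (step 6): P = [2, 4, 5] / [3] / [6] / [8];  Q = [1, 3, 5] / [2] / [4] / [6]
  Insert 7 (step 7): P = [2, 4, 5, 7] / [3] / [6] / [8];  Q = [1, 3, 5, 7] / [2] / [4] / [6]
  Insert 9 (step 8): P = [2, 4, 5, 7, 9] / [3] / [6] / [8];  Q = [1, 3, 5, 7, 8] / [2] / [4] / [6]
  Insert 1 (step 9): P = [1, 4, 5, 7, 9] / [2] / [3] / [6] / [8];  Q = [1, 3, 5, 7, 8] / [2] / [4] / [6] / [9]
Final shape: (5, 1, 1, 1, 1).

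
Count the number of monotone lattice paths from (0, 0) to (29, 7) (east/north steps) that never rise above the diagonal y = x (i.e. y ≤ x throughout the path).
Number of paths = 6399888

By the reflection principle (André's argument), the number of monotone paths to (29, 7) with n ≤ m that never go above y = x is C(36, 29) − C(36, 30) = 8347680 − 1947792 = 6399888.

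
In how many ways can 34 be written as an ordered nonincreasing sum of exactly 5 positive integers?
p(34, 5 parts) = 603

Partitions of n into exactly k parts are in bijection with partitions of n − k into at most k parts (subtract 1 from each part). So p(34, exactly 5) = p(29, parts ≤ 5). Computing via the recurrence p(m, j) = p(m, j−1) + p(m−j, j) gives 603.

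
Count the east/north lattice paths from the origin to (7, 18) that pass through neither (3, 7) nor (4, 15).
Number of paths = 260980

Inclusion–exclusion. Total paths: C(25, 7) = 480700. Through P₁: C(10, 3)·C(15, 4) = 163800. Through P₂: C(19, 4)·C(6, 3) = 77520. Since P₁ is strictly southwest of P₂, a monotone path through both must visit P₁ then P₂; paths through both = C(10, 3)·C(9, 1)·C(6, 3) = 21600. Avoid both = 480700 − 163800 − 77520 + 21600 = 260980.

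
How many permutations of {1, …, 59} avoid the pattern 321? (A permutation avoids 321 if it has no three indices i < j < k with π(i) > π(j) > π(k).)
C_59 = 405944995127576985730643443367112

These 321-avoiding permutations are counted by the Catalan number C_n = (1/(n + 1)) · C(2n, n). For n = 59: C_59 = (1/60) · C(118, 59) = 24356699707654619143838606602026720/60 = 405944995127576985730643443367112.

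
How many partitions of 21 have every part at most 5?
p(21, parts ≤ 5) = 221

Use the recurrence p(n, m) = p(n, m−1) + p(n−m, m): either the largest part is < m (count p(n, m−1)) or the largest part is exactly m (remove one copy of m, count p(n−m, m)). With p(0, ·) = 1 this gives p(21, parts ≤ 5) = 221. (By conjugating Young diagrams, this also counts partitions of 21 into at most 5 parts.)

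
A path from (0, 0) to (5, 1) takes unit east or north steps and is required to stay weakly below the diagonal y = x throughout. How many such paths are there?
Number of paths = 5

By the reflection principle (André's argument), the number of monotone paths to (5, 1) with n ≤ m that never go above y = x is C(6, 5) − C(6, 6) = 6 − 1 = 5.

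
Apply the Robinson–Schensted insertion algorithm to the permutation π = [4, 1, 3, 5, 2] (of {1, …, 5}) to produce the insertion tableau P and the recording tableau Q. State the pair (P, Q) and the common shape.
P = [1, 2, 5] / [3] / [4];  Q = [1, 3, 4] / [2] / [5];  common shape = (3, 1, 1)

Row-insert the values π_1, π_2, … into P one at a time, bumping the leftmost entry strictly greater than the inserted value down to the next row. The recording tableau Q records, in position (i, j), the step at which that cell was added to P.
  Insert 4 (step 1): P = [4];  Q = [1]
  Insert 1 (step 2): P = [1] / [4];  Q = [1] / [2]
  Insert 3 (step 3): P = [1, 3] / [4];  Q = [1, 3] / [2]
  Insert 5 (step 4): P = [1, 3, 5] / [4];  Q = [1, 3, 4] / [2]
  Insert 2 (step 5): P = [1, 2, 5] / [3] / [4];  Q = [1, 3, 4] / [2] / [5]
Final shape: (3, 1, 1).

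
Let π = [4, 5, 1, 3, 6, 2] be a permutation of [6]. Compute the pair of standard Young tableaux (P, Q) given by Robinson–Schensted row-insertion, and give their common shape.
P = [1, 2, 6] / [3, 5] / [4];  Q = [1, 2, 5] / [3, 4] / [6];  common shape = (3, 2, 1)

Row-insert the values π_1, π_2, … into P one at a time, bumping the leftmost entry strictly greater than the inserted value down to the next row. The recording tableau Q records, in position (i, j), the step at which that cell was added to P.
  Insert 4 (step 1): P = [4];  Q = [1]
  Insert 5 (step 2): P = [4, 5];  Q = [1, 2]
  Insert 1 (step 3): P = [1, 5] / [4];  Q = [1, 2] / [3]
  Insert 3 (step 4): P = [1, 3] / [4, 5];  Q = [1, 2] / [3, 4]
  Insert 6 (step 5): P = [1, 3, 6] / [4, 5];  Q = [1, 2, 5] / [3, 4]
  Insert 2 (step 6): P = [1, 2, 6] / [3, 5] / [4];  Q = [1, 2, 5] / [3, 4] / [6]
Final shape: (3, 2, 1).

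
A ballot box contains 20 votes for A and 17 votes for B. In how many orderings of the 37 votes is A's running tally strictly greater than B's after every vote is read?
Strict-lead orderings = 1289624490

Total orderings of the 37 votes with 20 for A: C(37, 20) = 15905368710. By the Bertrand ballot formula (Cycle Lemma / reflection principle), the number of orderings in which A is strictly ahead of B throughout is (p − q)/(p + q) · C(p + q, p) = (20 − 17)/(20 + 17) · 15905368710 = 1289624490.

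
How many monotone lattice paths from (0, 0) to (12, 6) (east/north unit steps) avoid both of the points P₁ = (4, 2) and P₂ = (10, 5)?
Number of paths = 5910

Inclusion–exclusion. Total paths: C(18, 12) = 18564. Through P₁: C(6, 4)·C(12, 8) = 7425. Through P₂: C(15, 10)·C(3, 2) = 9009. Since P₁ is strictly southwest of P₂, a monotone path through both must visit P₁ then P₂; paths through both = C(6, 4)·C(9, 6)·C(3, 2) = 3780. Avoid both = 18564 − 7425 − 9009 + 3780 = 5910.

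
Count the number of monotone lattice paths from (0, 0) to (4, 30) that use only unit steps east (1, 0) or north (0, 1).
Number of paths = 46376

A monotone lattice path from (0, 0) to (4, 30) consists of 4 east steps and 30 north steps in some order, so it is determined by which 4 of the 34 steps are east. The count is C(34, 4) = 46376.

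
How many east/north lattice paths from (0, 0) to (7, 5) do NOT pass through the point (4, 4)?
Number of paths = 512

Total paths from (0, 0) to (7, 5): C(12, 7) = 792. Paths through (4, 4): (paths (0, 0) → (4, 4)) × (paths (4, 4) → (7, 5)) = C(8, 4) · C(4, 3) = 70 · 4 = 280. Avoidance count = 792 − 280 = 512.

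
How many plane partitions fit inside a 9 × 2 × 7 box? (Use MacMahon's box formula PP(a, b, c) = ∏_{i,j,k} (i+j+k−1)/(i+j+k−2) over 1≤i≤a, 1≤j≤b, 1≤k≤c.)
PP(9, 2, 7) = 27810640

Evaluate the triple product over i = 1..9, j = 1..2, k = 1..7. The factors are (2/1) · (3/2) · (4/3) · (5/4) · (6/5) · (7/6) · (8/7) · (3/2) · … (126 factors total). The numerators and denominators telescope so the product is an integer; carrying out the multiplication exactly gives PP(9, 2, 7) = 27810640.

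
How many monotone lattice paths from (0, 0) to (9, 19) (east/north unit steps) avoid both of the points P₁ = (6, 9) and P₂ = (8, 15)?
Number of paths = 3724600

Inclusion–exclusion. Total paths: C(28, 9) = 6906900. Through P₁: C(15, 6)·C(13, 3) = 1431430. Through P₂: C(23, 8)·C(5, 1) = 2451570. Since P₁ is strictly southwest of P₂, a monotone path through both must visit P₁ then P₂; paths through both = C(15, 6)·C(8, 2)·C(5, 1) = 700700. Avoid both = 6906900 − 1431430 − 2451570 + 700700 = 3724600.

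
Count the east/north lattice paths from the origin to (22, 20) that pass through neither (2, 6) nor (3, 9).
Number of paths = 468916541100

Inclusion–exclusion. Total paths: C(42, 22) = 513791607420. Through P₁: C(8, 2)·C(34, 20) = 38975317920. Through P₂: C(12, 3)·C(30, 19) = 12018006000. Since P₁ is strictly southwest of P₂, a monotone path through both must visit P₁ then P₂; paths through both = C(8, 2)·C(4, 1)·C(30, 19) = 6118257600. Avoid both = 513791607420 − 38975317920 − 12018006000 + 6118257600 = 468916541100.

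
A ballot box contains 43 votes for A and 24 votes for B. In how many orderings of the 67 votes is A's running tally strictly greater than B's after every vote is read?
Strict-lead orderings = 275915087740492200

Total orderings of the 67 votes with 43 for A: C(67, 43) = 972963730453314600. By the Bertrand ballot formula (Cycle Lemma / reflection principle), the number of orderings in which A is strictly ahead of B throughout is (p − q)/(p + q) · C(p + q, p) = (43 − 24)/(43 + 24) · 972963730453314600 = 275915087740492200.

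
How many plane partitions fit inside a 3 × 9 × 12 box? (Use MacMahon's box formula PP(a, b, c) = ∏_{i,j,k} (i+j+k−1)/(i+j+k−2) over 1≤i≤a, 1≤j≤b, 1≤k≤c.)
PP(3, 9, 12) = 217233856319480

Evaluate the triple product over i = 1..3, j = 1..9, k = 1..12. The factors are (2/1) · (3/2) · (4/3) · (5/4) · (6/5) · (7/6) · (8/7) · (9/8) · … (324 factors total). The numerators and denominators telescope so the product is an integer; carrying out the multiplication exactly gives PP(3, 9, 12) = 217233856319480.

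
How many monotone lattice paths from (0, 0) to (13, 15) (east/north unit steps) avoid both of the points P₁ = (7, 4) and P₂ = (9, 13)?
Number of paths = 26169030

Inclusion–exclusion. Total paths: C(28, 13) = 37442160. Through P₁: C(11, 7)·C(17, 6) = 4084080. Through P₂: C(22, 9)·C(6, 4) = 7461300. Since P₁ is strictly southwest of P₂, a monotone path through both must visit P₁ then P₂; paths through both = C(11, 7)·C(11, 2)·C(6, 4) = 272250. Avoid both = 37442160 − 4084080 − 7461300 + 272250 = 26169030.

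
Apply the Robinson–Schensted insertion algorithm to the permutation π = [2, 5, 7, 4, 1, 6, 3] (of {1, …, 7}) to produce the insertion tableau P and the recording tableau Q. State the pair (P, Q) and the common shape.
P = [1, 3, 6] / [2, 4] / [5, 7];  Q = [1, 2, 3] / [4, 6] / [5, 7];  common shape = (3, 2, 2)

Row-insert the values π_1, π_2, … into P one at a time, bumping the leftmost entry strictly greater than the inserted value down to the next row. The recording tableau Q records, in position (i, j), the step at which that cell was added to P.
  Insert 2 (step 1): P = [2];  Q = [1]
  Insert 5 (step 2): P = [2, 5];  Q = [1, 2]
  Insert 7 (step 3): P = [2, 5, 7];  Q = [1, 2, 3]
  Insert 4 (step 4): P = [2, 4, 7] / [5];  Q = [1, 2, 3] / [4]
  Insert 1 (step 5): P = [1, 4, 7] / [2] / [5];  Q = [1, 2, 3] / [4] / [5]
  Insert 6 (step 6): P = [1, 4, 6] / [2, 7] / [5];  Q = [1, 2, 3] / [4, 6] / [5]
  Insert 3 (step 7): P = [1, 3, 6] / [2, 4] / [5, 7];  Q = [1, 2, 3] / [4, 6] / [5, 7]
Final shape: (3, 2, 2).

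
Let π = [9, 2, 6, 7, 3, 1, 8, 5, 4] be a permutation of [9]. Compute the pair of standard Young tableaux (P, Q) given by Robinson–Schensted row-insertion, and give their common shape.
P = [1, 3, 4, 8] / [2, 5] / [6, 7] / [9];  Q = [1, 3, 4, 7] / [2, 8] / [5, 9] / [6];  common shape = (4, 2, 2, 1)

Row-insert the values π_1, π_2, … into P one at a time, bumping the leftmost entry strictly greater than the inserted value down to the next row. The recording tableau Q records, in position (i, j), the step at which that cell was added to P.
  Insert 9 (step 1): P = [9];  Q = [1]
  Insert 2 (step 2): P = [2] / [9];  Q = [1] / [2]
  Insert 6 (step 3): P = [2, 6] / [9];  Q = [1, 3] / [2]
  Insert 7 (step 4): P = [2, 6, 7] / [9];  Q = [1, 3, 4] / [2]
  Insert 3 (step 5): P = [2, 3, 7] / [6] / [9];  Q = [1, 3, 4] / [2] / [5]
  Insert 1 (step 6): P = [1, 3, 7] / [2] / [6] / [9];  Q = [1, 3, 4] / [2] / [5] / [6]
  Insert 8 (step 7): P = [1, 3, 7, 8] / [2] / [6] / [9];  Q = [1, 3, 4, 7] / [2] / [5] / [6]
  Insert 5 (step 8): P = [1, 3, 5, 8] / [2, 7] / [6] / [9];  Q = [1, 3, 4, 7] / [2, 8] / [5] / [6]
  Insert 4 (step 9): P = [1, 3, 4, 8] / [2, 5] / [6, 7] / [9];  Q = [1, 3, 4, 7] / [2, 8] / [5, 9] / [6]
Final shape: (4, 2, 2, 1).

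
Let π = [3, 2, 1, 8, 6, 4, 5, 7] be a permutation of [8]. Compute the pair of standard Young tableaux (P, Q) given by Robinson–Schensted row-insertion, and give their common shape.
P = [1, 4, 5, 7] / [2, 6] / [3, 8];  Q = [1, 4, 7, 8] / [2, 5] / [3, 6];  common shape = (4, 2, 2)

Row-insert the values π_1, π_2, … into P one at a time, bumping the leftmost entry strictly greater than the inserted value down to the next row. The recording tableau Q records, in position (i, j), the step at which that cell was added to P.
  Insert 3 (step 1): P = [3];  Q = [1]
  Insert 2 (step 2): P = [2] / [3];  Q = [1] / [2]
  Insert 1 (step 3): P = [1] / [2] / [3];  Q = [1] / [2] / [3]
  Insert 8 (step 4): P = [1, 8] / [2] / [3];  Q = [1, 4] / [2] / [3]
  Insert 6 (step 5): P = [1, 6] / [2, 8] / [3];  Q = [1, 4] / [2, 5] / [3]
  Insert 4 (step 6): P = [1, 4] / [2, 6] / [3, 8];  Q = [1, 4] / [2, 5] / [3, 6]
  Insert 5 (step 7): P = [1, 4, 5] / [2, 6] / [3, 8];  Q = [1, 4, 7] / [2, 5] / [3, 6]
  Insert 7 (step 8): P = [1, 4, 5, 7] / [2, 6] / [3, 8];  Q = [1, 4, 7, 8] / [2, 5] / [3, 6]
Final shape: (4, 2, 2).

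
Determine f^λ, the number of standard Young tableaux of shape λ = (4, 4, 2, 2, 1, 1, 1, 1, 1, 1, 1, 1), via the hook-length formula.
# SYT of shape (4, 4, 2, 2, 1, 1, 1, 1, 1, 1, 1, 1) = 3627936

Hook-length formula: f^λ = n! / Π hook(c), product over all cells c of the Young diagram. For λ = (4, 4, 2, 2, 1, 1, 1, 1, 1, 1, 1, 1), n = 20 boxes. Hook lengths by row (left-to-right, top-to-bottom): [15, 6, 3, 2]; [14, 5, 2, 1]; [11, 2]; [10, 1]; [8]; [7]; [6]; [5]; [4]; [3]; [2]; [1]. Product of hooks = 670602240000. So f^λ = 20! / 670602240000 = 2432902008176640000 / 670602240000 = 3627936.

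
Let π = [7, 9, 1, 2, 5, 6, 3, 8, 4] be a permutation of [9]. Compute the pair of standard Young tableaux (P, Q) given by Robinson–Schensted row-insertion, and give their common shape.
P = [1, 2, 3, 4, 8] / [5, 6] / [7, 9];  Q = [1, 2, 5, 6, 8] / [3, 4] / [7, 9];  common shape = (5, 2, 2)

Row-insert the values π_1, π_2, … into P one at a time, bumping the leftmost entry strictly greater than the inserted value down to the next row. The recording tableau Q records, in position (i, j), the step at which that cell was added to P.
  Insert 7 (step 1): P = [7];  Q = [1]
  Insert 9 (step 2): P = [7, 9];  Q = [1, 2]
  Insert 1 (step 3): P = [1, 9] / [7];  Q = [1, 2] / [3]
  Insert 2 (step 4): P = [1, 2] / [7, 9];  Q = [1, 2] / [3, 4]
  Insert 5 (step 5): P = [1, 2, 5] / [7, 9];  Q = [1, 2, 5] / [3, 4]
  Insert 6 (step 6): P = [1, 2, 5, 6] / [7, 9];  Q = [1, 2, 5, 6] / [3, 4]
  Insert 3 (step 7): P = [1, 2, 3, 6] / [5, 9] / [7];  Q = [1, 2, 5, 6] / [3, 4] / [7]
  Insert 8 (step 8): P = [1, 2, 3, 6, 8] / [5, 9] / [7];  Q = [1, 2, 5, 6, 8] / [3, 4] / [7]
  Insert 4 (step 9): P = [1, 2, 3, 4, 8] / [5, 6] / [7, 9];  Q = [1, 2, 5, 6, 8] / [3, 4] / [7, 9]
Final shape: (5, 2, 2).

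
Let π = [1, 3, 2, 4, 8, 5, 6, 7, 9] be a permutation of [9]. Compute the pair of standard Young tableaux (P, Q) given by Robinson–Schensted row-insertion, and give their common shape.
P = [1, 2, 4, 5, 6, 7, 9] / [3, 8];  Q = [1, 2, 4, 5, 7, 8, 9] / [3, 6];  common shape = (7, 2)

Row-insert the values π_1, π_2, … into P one at a time, bumping the leftmost entry strictly greater than the inserted value down to the next row. The recording tableau Q records, in position (i, j), the step at which that cell was added to P.
  Insert 1 (step 1): P = [1];  Q = [1]
  Insert 3 (step 2): P = [1, 3];  Q = [1, 2]
  Insert 2 (step 3): P = [1, 2] / [3];  Q = [1, 2] / [3]
  Insert 4 (step 4): P = [1, 2, 4] / [3];  Q = [1, 2, 4] / [3]
  Insert 8 (step 5): P = [1, 2, 4, 8] / [3];  Q = [1, 2, 4, 5] / [3]
  Insert 5 (step 6): P = [1, 2, 4, 5] / [3, 8];  Q = [1, 2, 4, 5] / [3, 6]
  Insert 6 (step 7): P = [1, 2, 4, 5, 6] / [3, 8];  Q = [1, 2, 4, 5, 7] / [3, 6]
  Insert 7 (step 8): P = [1, 2, 4, 5, 6, 7] / [3, 8];  Q = [1, 2, 4, 5, 7, 8] / [3, 6]
  Insert 9 (step 9): P = [1, 2, 4, 5, 6, 7, 9] / [3, 8];  Q = [1, 2, 4, 5, 7, 8, 9] / [3, 6]
Final shape: (7, 2).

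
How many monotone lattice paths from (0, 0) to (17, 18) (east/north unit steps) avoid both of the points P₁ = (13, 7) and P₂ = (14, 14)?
Number of paths = 3049377450

Inclusion–exclusion. Total paths: C(35, 17) = 4537567650. Through P₁: C(20, 13)·C(15, 4) = 105814800. Through P₂: C(28, 14)·C(7, 3) = 1404081000. Since P₁ is strictly southwest of P₂, a monotone path through both must visit P₁ then P₂; paths through both = C(20, 13)·C(8, 1)·C(7, 3) = 21705600. Avoid both = 4537567650 − 105814800 − 1404081000 + 21705600 = 3049377450.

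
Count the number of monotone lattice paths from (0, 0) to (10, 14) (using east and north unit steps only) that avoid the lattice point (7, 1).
Number of paths = 1956776

Total paths from (0, 0) to (10, 14): C(24, 10) = 1961256. Paths through (7, 1): (paths (0, 0) → (7, 1)) × (paths (7, 1) → (10, 14)) = C(8, 7) · C(16, 3) = 8 · 560 = 4480. Avoidance count = 1961256 − 4480 = 1956776.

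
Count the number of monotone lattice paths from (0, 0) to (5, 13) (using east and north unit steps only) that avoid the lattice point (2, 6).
Number of paths = 5208

Total paths from (0, 0) to (5, 13): C(18, 5) = 8568. Paths through (2, 6): (paths (0, 0) → (2, 6)) × (paths (2, 6) → (5, 13)) = C(8, 2) · C(10, 3) = 28 · 120 = 3360. Avoidance count = 8568 − 3360 = 5208.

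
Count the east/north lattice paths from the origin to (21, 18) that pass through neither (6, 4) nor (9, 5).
Number of paths = 40029055790

Inclusion–exclusion. Total paths: C(39, 21) = 62359143990. Through P₁: C(10, 6)·C(29, 15) = 16287339600. Through P₂: C(14, 9)·C(25, 12) = 10411000600. Since P₁ is strictly southwest of P₂, a monotone path through both must visit P₁ then P₂; paths through both = C(10, 6)·C(4, 3)·C(25, 12) = 4368252000. Avoid both = 62359143990 − 16287339600 − 10411000600 + 4368252000 = 40029055790.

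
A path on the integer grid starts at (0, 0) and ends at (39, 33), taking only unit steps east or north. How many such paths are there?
Number of paths = 345720487753213109040

A monotone lattice path from (0, 0) to (39, 33) consists of 39 east steps and 33 north steps in some order, so it is determined by which 39 of the 72 steps are east. The count is C(72, 39) = 345720487753213109040.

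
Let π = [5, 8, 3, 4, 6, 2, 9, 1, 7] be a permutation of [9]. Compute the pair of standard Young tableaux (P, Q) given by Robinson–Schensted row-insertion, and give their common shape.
P = [1, 4, 6, 7] / [2, 8, 9] / [3] / [5];  Q = [1, 2, 5, 7] / [3, 4, 9] / [6] / [8];  common shape = (4, 3, 1, 1)

Row-insert the values π_1, π_2, … into P one at a time, bumping the leftmost entry strictly greater than the inserted value down to the next row. The recording tableau Q records, in position (i, j), the step at which that cell was added to P.
  Insert 5 (step 1): P = [5];  Q = [1]
  Insert 8 (step 2): P = [5, 8];  Q = [1, 2]
  Insert 3 (step 3): P = [3, 8] / [5];  Q = [1, 2] / [3]
  Insert 4 (step 4): P = [3, 4] / [5, 8];  Q = [1, 2] / [3, 4]
  Insert 6 (step 5): P = [3, 4, 6] / [5, 8];  Q = [1, 2, 5] / [3, 4]
  Insert 2 (step 6): P = [2, 4, 6] / [3, 8] / [5];  Q = [1, 2, 5] / [3, 4] / [6]
  Insert 9 (step 7): P = [2, 4, 6, 9] / [3, 8] / [5];  Q = [1, 2, 5, 7] / [3, 4] / [6]
  Insert 1 (step 8): P = [1, 4, 6, 9] / [2, 8] / [3] / [5];  Q = [1, 2, 5, 7] / [3, 4] / [6] / [8]
  Insert 7 (step 9): P = [1, 4, 6, 7] / [2, 8, 9] / [3] / [5];  Q = [1, 2, 5, 7] / [3, 4, 9] / [6] / [8]
Final shape: (4, 3, 1, 1).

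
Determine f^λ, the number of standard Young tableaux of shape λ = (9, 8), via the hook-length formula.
# SYT of shape (9, 8) = 4862

Hook-length formula: f^λ = n! / Π hook(c), product over all cells c of the Young diagram. For λ = (9, 8), n = 17 boxes. Hook lengths by row (left-to-right, top-to-bottom): [10, 9, 8, 7, 6, 5, 4, 3, 1]; [8, 7, 6, 5, 4, 3, 2, 1]. Product of hooks = 73156608000. So f^λ = 17! / 73156608000 = 355687428096000 / 73156608000 = 4862.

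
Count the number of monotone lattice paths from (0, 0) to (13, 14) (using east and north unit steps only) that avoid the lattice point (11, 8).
Number of paths = 17942004

Total paths from (0, 0) to (13, 14): C(27, 13) = 20058300. Paths through (11, 8): (paths (0, 0) → (11, 8)) × (paths (11, 8) → (13, 14)) = C(19, 11) · C(8, 2) = 75582 · 28 = 2116296. Avoidance count = 20058300 − 2116296 = 17942004.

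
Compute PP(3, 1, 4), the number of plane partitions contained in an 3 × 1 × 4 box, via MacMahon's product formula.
PP(3, 1, 4) = 35

Evaluate the triple product over i = 1..3, j = 1..1, k = 1..4. The factors are (2/1) · (3/2) · (4/3) · (5/4) · (3/2) · (4/3) · (5/4) · (6/5) · … (12 factors total). The numerators and denominators telescope so the product is an integer; carrying out the multiplication exactly gives PP(3, 1, 4) = 35.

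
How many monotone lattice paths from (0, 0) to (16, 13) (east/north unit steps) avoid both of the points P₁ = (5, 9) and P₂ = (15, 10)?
Number of paths = 52144233

Inclusion–exclusion. Total paths: C(29, 16) = 67863915. Through P₁: C(14, 5)·C(15, 11) = 2732730. Through P₂: C(25, 15)·C(4, 1) = 13075040. Since P₁ is strictly southwest of P₂, a monotone path through both must visit P₁ then P₂; paths through both = C(14, 5)·C(11, 10)·C(4, 1) = 88088. Avoid both = 67863915 − 2732730 − 13075040 + 88088 = 52144233.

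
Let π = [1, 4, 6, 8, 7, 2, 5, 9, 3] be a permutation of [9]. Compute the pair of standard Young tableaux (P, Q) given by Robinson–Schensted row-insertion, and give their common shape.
P = [1, 2, 3, 7, 9] / [4, 5] / [6] / [8];  Q = [1, 2, 3, 4, 8] / [5, 7] / [6] / [9];  common shape = (5, 2, 1, 1)

Row-insert the values π_1, π_2, … into P one at a time, bumping the leftmost entry strictly greater than the inserted value down to the next row. The recording tableau Q records, in position (i, j), the step at which that cell was added to P.
  Insert 1 (step 1): P = [1];  Q = [1]
  Insert 4 (step 2): P = [1, 4];  Q = [1, 2]
  Insert 6 (step 3): P = [1, 4, 6];  Q = [1, 2, 3]
  Insert 8 (step 4): P = [1, 4, 6, 8];  Q = [1, 2, 3, 4]
  Insert 7 (step 5): P = [1, 4, 6, 7] / [8];  Q = [1, 2, 3, 4] / [5]
  Insert 2 (step 6): P = [1, 2, 6, 7] / [4] / [8];  Q = [1, 2, 3, 4] / [5] / [6]
  Insert 5 (step 7): P = [1, 2, 5, 7] / [4, 6] / [8];  Q = [1, 2, 3, 4] / [5, 7] / [6]
  Insert 9 (step 8): P = [1, 2, 5, 7, 9] / [4, 6] / [8];  Q = [1, 2, 3, 4, 8] / [5, 7] / [6]
  Insert 3 (step 9): P = [1, 2, 3, 7, 9] / [4, 5] / [6] / [8];  Q = [1, 2, 3, 4, 8] / [5, 7] / [6] / [9]
Final shape: (5, 2, 1, 1).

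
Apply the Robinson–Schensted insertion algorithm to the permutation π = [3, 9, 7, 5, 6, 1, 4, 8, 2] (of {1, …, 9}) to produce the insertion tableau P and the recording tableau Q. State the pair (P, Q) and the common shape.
P = [1, 2, 6, 8] / [3, 4] / [5] / [7] / [9];  Q = [1, 2, 5, 8] / [3, 7] / [4] / [6] / [9];  common shape = (4, 2, 1, 1, 1)

Row-insert the values π_1, π_2, … into P one at a time, bumping the leftmost entry strictly greater than the inserted value down to the next row. The recording tableau Q records, in position (i, j), the step at which that cell was added to P.
  Insert 3 (step 1): P = [3];  Q = [1]
  Insert 9 (step 2): P = [3, 9];  Q = [1, 2]
  Insert 7 (step 3): P = [3, 7] / [9];  Q = [1, 2] / [3]
  Insert 5 (step 4): P = [3, 5] / [7] / [9];  Q = [1, 2] / [3] / [4]
  Insert 6 (step 5): P = [3, 5, 6] / [7] / [9];  Q = [1, 2, 5] / [3] / [4]
  Insert 1 (step 6): P = [1, 5, 6] / [3] / [7] / [9];  Q = [1, 2, 5] / [3] / [4] / [6]
  Insert 4 (step 7): P = [1, 4, 6] / [3, 5] / [7] / [9];  Q = [1, 2, 5] / [3, 7] / [4] / [6]
  Insert 8 (step 8): P = [1, 4, 6, 8] / [3, 5] / [7] / [9];  Q = [1, 2, 5, 8] / [3, 7] / [4] / [6]
  Insert 2 (step 9): P = [1, 2, 6, 8] / [3, 4] / [5] / [7] / [9];  Q = [1, 2, 5, 8] / [3, 7] / [4] / [6] / [9]
Final shape: (4, 2, 1, 1, 1).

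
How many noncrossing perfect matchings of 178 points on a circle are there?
C_89 = 254224158304000796523953440778841647086547372026600

These noncrossing handshakes are counted by the Catalan number C_n = (1/(n + 1)) · C(2n, n). For n = 89: C_89 = (1/90) · C(178, 89) = 22880174247360071687155809670095748237789263482394000/90 = 254224158304000796523953440778841647086547372026600.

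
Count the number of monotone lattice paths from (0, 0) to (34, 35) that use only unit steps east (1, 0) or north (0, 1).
Number of paths = 56093138908331422716

A monotone lattice path from (0, 0) to (34, 35) consists of 34 east steps and 35 north steps in some order, so it is determined by which 34 of the 69 steps are east. The count is C(69, 34) = 56093138908331422716.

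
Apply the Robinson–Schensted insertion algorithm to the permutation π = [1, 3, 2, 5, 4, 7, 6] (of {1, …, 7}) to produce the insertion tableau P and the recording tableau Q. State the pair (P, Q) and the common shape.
P = [1, 2, 4, 6] / [3, 5, 7];  Q = [1, 2, 4, 6] / [3, 5, 7];  common shape = (4, 3)

Row-insert the values π_1, π_2, … into P one at a time, bumping the leftmost entry strictly greater than the inserted value down to the next row. The recording tableau Q records, in position (i, j), the step at which that cell was added to P.
  Insert 1 (step 1): P = [1];  Q = [1]
  Insert 3 (step 2): P = [1, 3];  Q = [1, 2]
  Insert 2 (step 3): P = [1, 2] / [3];  Q = [1, 2] / [3]
  Insert 5 (step 4): P = [1, 2, 5] / [3];  Q = [1, 2, 4] / [3]
  Insert 4 (step 5): P = [1, 2, 4] / [3, 5];  Q = [1, 2, 4] / [3, 5]
  Insert 7 (step 6): P = [1, 2, 4, 7] / [3, 5];  Q = [1, 2, 4, 6] / [3, 5]
  Insert 6 (step 7): P = [1, 2, 4, 6] / [3, 5, 7];  Q = [1, 2, 4, 6] / [3, 5, 7]
Final shape: (4, 3).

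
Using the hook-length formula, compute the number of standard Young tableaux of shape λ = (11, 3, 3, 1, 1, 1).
# SYT of shape (11, 3, 3, 1, 1, 1) = 9447750

Hook-length formula: f^λ = n! / Π hook(c), product over all cells c of the Young diagram. For λ = (11, 3, 3, 1, 1, 1), n = 20 boxes. Hook lengths by row (left-to-right, top-to-bottom): [16, 12, 11, 8, 7, 6, 5, 4, 3, 2, 1]; [7, 3, 2]; [6, 2, 1]; [3]; [2]; [1]. Product of hooks = 257511260160. So f^λ = 20! / 257511260160 = 2432902008176640000 / 257511260160 = 9447750.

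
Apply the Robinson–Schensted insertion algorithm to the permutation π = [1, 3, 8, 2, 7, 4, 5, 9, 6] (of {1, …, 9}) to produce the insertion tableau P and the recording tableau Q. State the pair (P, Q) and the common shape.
P = [1, 2, 4, 5, 6] / [3, 7, 9] / [8];  Q = [1, 2, 3, 7, 8] / [4, 5, 9] / [6];  common shape = (5, 3, 1)

Row-insert the values π_1, π_2, … into P one at a time, bumping the leftmost entry strictly greater than the inserted value down to the next row. The recording tableau Q records, in position (i, j), the step at which that cell was added to P.
  Insert 1 (step 1): P = [1];  Q = [1]
  Insert 3 (step 2): P = [1, 3];  Q = [1, 2]
  Insert 8 (step 3): P = [1, 3, 8];  Q = [1, 2, 3]
  Insert 2 (step 4): P = [1, 2, 8] / [3];  Q = [1, 2, 3] / [4]
  Insert 7 (step 5): P = [1, 2, 7] / [3, 8];  Q = [1, 2, 3] / [4, 5]
  Insert 4 (step 6): P = [1, 2, 4] / [3, 7] / [8];  Q = [1, 2, 3] / [4, 5] / [6]
  Insert 5 (step 7): P = [1, 2, 4, 5] / [3, 7] / [8];  Q = [1, 2, 3, 7] / [4, 5] / [6]
  Insert 9 (step 8): P = [1, 2, 4, 5, 9] / [3, 7] / [8];  Q = [1, 2, 3, 7, 8] / [4, 5] / [6]
  Insert 6 (step 9): P = [1, 2, 4, 5, 6] / [3, 7, 9] / [8];  Q = [1, 2, 3, 7, 8] / [4, 5, 9] / [6]
Final shape: (5, 3, 1).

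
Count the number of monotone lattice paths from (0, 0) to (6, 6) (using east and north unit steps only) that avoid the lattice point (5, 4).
Number of paths = 546

Total paths from (0, 0) to (6, 6): C(12, 6) = 924. Paths through (5, 4): (paths (0, 0) → (5, 4)) × (paths (5, 4) → (6, 6)) = C(9, 5) · C(3, 1) = 126 · 3 = 378. Avoidance count = 924 − 378 = 546.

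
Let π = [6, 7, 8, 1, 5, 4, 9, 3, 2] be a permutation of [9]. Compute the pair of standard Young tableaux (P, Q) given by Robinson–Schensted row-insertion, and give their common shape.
P = [1, 2, 8, 9] / [3, 7] / [4] / [5] / [6];  Q = [1, 2, 3, 7] / [4, 5] / [6] / [8] / [9];  common shape = (4, 2, 1, 1, 1)

Row-insert the values π_1, π_2, … into P one at a time, bumping the leftmost entry strictly greater than the inserted value down to the next row. The recording tableau Q records, in position (i, j), the step at which that cell was added to P.
  Insert 6 (step 1): P = [6];  Q = [1]
  Insert 7 (step 2): P = [6, 7];  Q = [1, 2]
  Insert 8 (step 3): P = [6, 7, 8];  Q = [1, 2, 3]
  Insert 1 (step 4): P = [1, 7, 8] / [6];  Q = [1, 2, 3] / [4]
  Insert 5 (step 5): P = [1, 5, 8] / [6, 7];  Q = [1, 2, 3] / [4, 5]
  Insert 4 (step 6): P = [1, 4, 8] / [5, 7] / [6];  Q = [1, 2, 3] / [4, 5] / [6]
  Insert 9 (step 7): P = [1, 4, 8, 9] / [5, 7] / [6];  Q = [1, 2, 3, 7] / [4, 5] / [6]
  Insert 3 (step 8): P = [1, 3, 8, 9] / [4, 7] / [5] / [6];  Q = [1, 2, 3, 7] / [4, 5] / [6] / [8]
  Insert 2 (step 9): P = [1, 2, 8, 9] / [3, 7] / [4] / [5] / [6];  Q = [1, 2, 3, 7] / [4, 5] / [6] / [8] / [9]
Final shape: (4, 2, 1, 1, 1).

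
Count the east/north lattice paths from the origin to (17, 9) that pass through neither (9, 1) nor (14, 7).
Number of paths = 1879250

Inclusion–exclusion. Total paths: C(26, 17) = 3124550. Through P₁: C(10, 9)·C(16, 8) = 128700. Through P₂: C(21, 14)·C(5, 3) = 1162800. Since P₁ is strictly southwest of P₂, a monotone path through both must visit P₁ then P₂; paths through both = C(10, 9)·C(11, 5)·C(5, 3) = 46200. Avoid both = 3124550 − 128700 − 1162800 + 46200 = 1879250.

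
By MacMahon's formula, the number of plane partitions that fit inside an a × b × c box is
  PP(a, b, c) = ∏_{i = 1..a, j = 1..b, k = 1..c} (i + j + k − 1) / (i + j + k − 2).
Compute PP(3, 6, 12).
PP(3, 6, 12) = 99604982880

Evaluate the triple product over i = 1..3, j = 1..6, k = 1..12. The factors are (2/1) · (3/2) · (4/3) · (5/4) · (6/5) · (7/6) · (8/7) · (9/8) · … (216 factors total). The numerators and denominators telescope so the product is an integer; carrying out the multiplication exactly gives PP(3, 6, 12) = 99604982880.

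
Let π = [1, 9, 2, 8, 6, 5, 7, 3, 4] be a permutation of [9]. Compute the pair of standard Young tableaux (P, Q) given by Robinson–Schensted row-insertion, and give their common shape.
P = [1, 2, 3, 4] / [5, 7] / [6] / [8] / [9];  Q = [1, 2, 4, 7] / [3, 9] / [5] / [6] / [8];  common shape = (4, 2, 1, 1, 1)

Row-insert the values π_1, π_2, … into P one at a time, bumping the leftmost entry strictly greater than the inserted value down to the next row. The recording tableau Q records, in position (i, j), the step at which that cell was added to P.
  Insert 1 (step 1): P = [1];  Q = [1]
  Insert 9 (step 2): P = [1, 9];  Q = [1, 2]
  Insert 2 (step 3): P = [1, 2] / [9];  Q = [1, 2] / [3]
  Insert 8 (step 4): P = [1, 2, 8] / [9];  Q = [1, 2, 4] / [3]
  Insert 6 (step 5): P = [1, 2, 6] / [8] / [9];  Q = [1, 2, 4] / [3] / [5]
  Insert 5 (step 6): P = [1, 2, 5] / [6] / [8] / [9];  Q = [1, 2, 4] / [3] / [5] / [6]
  Insert 7 (step 7): P = [1, 2, 5, 7] / [6] / [8] / [9];  Q = [1, 2, 4, 7] / [3] / [5] / [6]
  Insert 3 (step 8): P = [1, 2, 3, 7] / [5] / [6] / [8] / [9];  Q = [1, 2, 4, 7] / [3] / [5] / [6] / [8]
  Insert 4 (step 9): P = [1, 2, 3, 4] / [5, 7] / [6] / [8] / [9];  Q = [1, 2, 4, 7] / [3, 9] / [5] / [6] / [8]
Final shape: (4, 2, 1, 1, 1).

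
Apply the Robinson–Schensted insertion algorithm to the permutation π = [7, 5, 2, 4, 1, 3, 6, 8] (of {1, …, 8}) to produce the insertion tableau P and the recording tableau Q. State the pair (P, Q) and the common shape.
P = [1, 3, 6, 8] / [2, 4] / [5] / [7];  Q = [1, 4, 7, 8] / [2, 6] / [3] / [5];  common shape = (4, 2, 1, 1)

Row-insert the values π_1, π_2, … into P one at a time, bumping the leftmost entry strictly greater than the inserted value down to the next row. The recording tableau Q records, in position (i, j), the step at which that cell was added to P.
  Insert 7 (step 1): P = [7];  Q = [1]
  Insert 5 (step 2): P = [5] / [7];  Q = [1] / [2]
  Insert 2 (step 3): P = [2] / [5] / [7];  Q = [1] / [2] / [3]
  Insert 4 (step 4): P = [2, 4] / [5] / [7];  Q = [1, 4] / [2] / [3]
  Insert 1 (step 5): P = [1, 4] / [2] / [5] / [7];  Q = [1, 4] / [2] / [3] / [5]
  Insert 3 (step 6): P = [1, 3] / [2, 4] / [5] / [7];  Q = [1, 4] / [2, 6] / [3] / [5]
  Insert 6 (step 7): P = [1, 3, 6] / [2, 4] / [5] / [7];  Q = [1, 4, 7] / [2, 6] / [3] / [5]
  Insert 8 (step 8): P = [1, 3, 6, 8] / [2, 4] / [5] / [7];  Q = [1, 4, 7, 8] / [2, 6] / [3] / [5]
Final shape: (4, 2, 1, 1).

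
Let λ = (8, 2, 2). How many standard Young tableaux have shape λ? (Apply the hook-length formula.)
# SYT of shape (8, 2, 2) = 616

Hook-length formula: f^λ = n! / Π hook(c), product over all cells c of the Young diagram. For λ = (8, 2, 2), n = 12 boxes. Hook lengths by row (left-to-right, top-to-bottom): [10, 9, 6, 5, 4, 3, 2, 1]; [3, 2]; [2, 1]. Product of hooks = 777600. So f^λ = 12! / 777600 = 479001600 / 777600 = 616.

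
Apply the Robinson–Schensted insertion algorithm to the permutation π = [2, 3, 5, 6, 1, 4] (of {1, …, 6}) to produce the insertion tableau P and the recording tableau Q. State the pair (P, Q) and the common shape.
P = [1, 3, 4, 6] / [2, 5];  Q = [1, 2, 3, 4] / [5, 6];  common shape = (4, 2)

Row-insert the values π_1, π_2, … into P one at a time, bumping the leftmost entry strictly greater than the inserted value down to the next row. The recording tableau Q records, in position (i, j), the step at which that cell was added to P.
  Insert 2 (step 1): P = [2];  Q = [1]
  Insert 3 (step 2): P = [2, 3];  Q = [1, 2]
  Insert 5 (step 3): P = [2, 3, 5];  Q = [1, 2, 3]
  Insert 6 (step 4): P = [2, 3, 5, 6];  Q = [1, 2, 3, 4]
  Insert 1 (step 5): P = [1, 3, 5, 6] / [2];  Q = [1, 2, 3, 4] / [5]
  Insert 4 (step 6): P = [1, 3, 4, 6] / [2, 5];  Q = [1, 2, 3, 4] / [5, 6]
Final shape: (4, 2).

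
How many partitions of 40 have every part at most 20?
p(40, parts ≤ 20) = 35251

Use the recurrence p(n, m) = p(n, m−1) + p(n−m, m): either the largest part is < m (count p(n, m−1)) or the largest part is exactly m (remove one copy of m, count p(n−m, m)). With p(0, ·) = 1 this gives p(40, parts ≤ 20) = 35251. (By conjugating Young diagrams, this also counts partitions of 40 into at most 20 parts.)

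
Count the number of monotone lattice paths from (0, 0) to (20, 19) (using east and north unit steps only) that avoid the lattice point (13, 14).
Number of paths = 53037090810

Total paths from (0, 0) to (20, 19): C(39, 20) = 68923264410. Paths through (13, 14): (paths (0, 0) → (13, 14)) × (paths (13, 14) → (20, 19)) = C(27, 13) · C(12, 7) = 20058300 · 792 = 15886173600. Avoidance count = 68923264410 − 15886173600 = 53037090810.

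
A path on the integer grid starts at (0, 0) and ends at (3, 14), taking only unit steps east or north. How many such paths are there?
Number of paths = 680

A monotone lattice path from (0, 0) to (3, 14) consists of 3 east steps and 14 north steps in some order, so it is determined by which 3 of the 17 steps are east. The count is C(17, 3) = 680.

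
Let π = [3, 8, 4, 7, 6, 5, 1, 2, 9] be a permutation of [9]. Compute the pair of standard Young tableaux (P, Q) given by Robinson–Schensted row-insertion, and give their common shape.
P = [1, 2, 5, 9] / [3, 4] / [6] / [7] / [8];  Q = [1, 2, 4, 9] / [3, 8] / [5] / [6] / [7];  common shape = (4, 2, 1, 1, 1)

Row-insert the values π_1, π_2, … into P one at a time, bumping the leftmost entry strictly greater than the inserted value down to the next row. The recording tableau Q records, in position (i, j), the step at which that cell was added to P.
  Insert 3 (step 1): P = [3];  Q = [1]
  Insert 8 (step 2): P = [3, 8];  Q = [1, 2]
  Insert 4 (step 3): P = [3, 4] / [8];  Q = [1, 2] / [3]
  Insert 7 (step 4): P = [3, 4, 7] / [8];  Q = [1, 2, 4] / [3]
  Insert 6 (step 5): P = [3, 4, 6] / [7] / [8];  Q = [1, 2, 4] / [3] / [5]
  Insert 5 (step 6): P = [3, 4, 5] / [6] / [7] / [8];  Q = [1, 2, 4] / [3] / [5] / [6]
  Insert 1 (step 7): P = [1, 4, 5] / [3] / [6] / [7] / [8];  Q = [1, 2, 4] / [3] / [5] / [6] / [7]
  Insert 2 (step 8): P = [1, 2, 5] / [3, 4] / [6] / [7] / [8];  Q = [1, 2, 4] / [3, 8] / [5] / [6] / [7]
  Insert 9 (step 9): P = [1, 2, 5, 9] / [3, 4] / [6] / [7] / [8];  Q = [1, 2, 4, 9] / [3, 8] / [5] / [6] / [7]
Final shape: (4, 2, 1, 1, 1).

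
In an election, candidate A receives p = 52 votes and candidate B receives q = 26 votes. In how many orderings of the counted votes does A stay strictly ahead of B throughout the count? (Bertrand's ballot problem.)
Strict-lead orderings = 116043807643289338428

Total orderings of the 78 votes with 52 for A: C(78, 52) = 348131422929868015284. By the Bertrand ballot formula (Cycle Lemma / reflection principle), the number of orderings in which A is strictly ahead of B throughout is (p − q)/(p + q) · C(p + q, p) = (52 − 26)/(52 + 26) · 348131422929868015284 = 116043807643289338428.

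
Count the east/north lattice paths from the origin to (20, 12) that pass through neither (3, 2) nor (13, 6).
Number of paths = 112048638

Inclusion–exclusion. Total paths: C(32, 20) = 225792840. Through P₁: C(5, 3)·C(27, 17) = 84362850. Through P₂: C(19, 13)·C(13, 7) = 46558512. Since P₁ is strictly southwest of P₂, a monotone path through both must visit P₁ then P₂; paths through both = C(5, 3)·C(14, 10)·C(13, 7) = 17177160. Avoid both = 225792840 − 84362850 − 46558512 + 17177160 = 112048638.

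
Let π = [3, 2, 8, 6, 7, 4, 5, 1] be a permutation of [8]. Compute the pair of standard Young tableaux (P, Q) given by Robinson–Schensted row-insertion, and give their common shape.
P = [1, 4, 5] / [2, 6, 7] / [3] / [8];  Q = [1, 3, 5] / [2, 4, 7] / [6] / [8];  common shape = (3, 3, 1, 1)

Row-insert the values π_1, π_2, … into P one at a time, bumping the leftmost entry strictly greater than the inserted value down to the next row. The recording tableau Q records, in position (i, j), the step at which that cell was added to P.
  Insert 3 (step 1): P = [3];  Q = [1]
  Insert 2 (step 2): P = [2] / [3];  Q = [1] / [2]
  Insert 8 (step 3): P = [2, 8] / [3];  Q = [1, 3] / [2]
  Insert 6 (step 4): P = [2, 6] / [3, 8];  Q = [1, 3] / [2, 4]
  Insert 7 (step 5): P = [2, 6, 7] / [3, 8];  Q = [1, 3, 5] / [2, 4]
  Insert 4 (step 6): P = [2, 4, 7] / [3, 6] / [8];  Q = [1, 3, 5] / [2, 4] / [6]
  Insert 5 (step 7): P = [2, 4, 5] / [3, 6, 7] / [8];  Q = [1, 3, 5] / [2, 4, 7] / [6]
  Insert 1 (step 8): P = [1, 4, 5] / [2, 6, 7] / [3] / [8];  Q = [1, 3, 5] / [2, 4, 7] / [6] / [8]
Final shape: (3, 3, 1, 1).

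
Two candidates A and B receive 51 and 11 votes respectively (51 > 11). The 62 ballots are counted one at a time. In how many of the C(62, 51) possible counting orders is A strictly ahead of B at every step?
Strict-lead orderings = 327916982640

Total orderings of the 62 votes with 51 for A: C(62, 51) = 508271323092. By the Bertrand ballot formula (Cycle Lemma / reflection principle), the number of orderings in which A is strictly ahead of B throughout is (p − q)/(p + q) · C(p + q, p) = (51 − 11)/(51 + 11) · 508271323092 = 327916982640.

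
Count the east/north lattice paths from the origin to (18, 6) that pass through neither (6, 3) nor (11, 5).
Number of paths = 75544

Inclusion–exclusion. Total paths: C(24, 18) = 134596. Through P₁: C(9, 6)·C(15, 12) = 38220. Through P₂: C(16, 11)·C(8, 7) = 34944. Since P₁ is strictly southwest of P₂, a monotone path through both must visit P₁ then P₂; paths through both = C(9, 6)·C(7, 5)·C(8, 7) = 14112. Avoid both = 134596 − 38220 − 34944 + 14112 = 75544.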